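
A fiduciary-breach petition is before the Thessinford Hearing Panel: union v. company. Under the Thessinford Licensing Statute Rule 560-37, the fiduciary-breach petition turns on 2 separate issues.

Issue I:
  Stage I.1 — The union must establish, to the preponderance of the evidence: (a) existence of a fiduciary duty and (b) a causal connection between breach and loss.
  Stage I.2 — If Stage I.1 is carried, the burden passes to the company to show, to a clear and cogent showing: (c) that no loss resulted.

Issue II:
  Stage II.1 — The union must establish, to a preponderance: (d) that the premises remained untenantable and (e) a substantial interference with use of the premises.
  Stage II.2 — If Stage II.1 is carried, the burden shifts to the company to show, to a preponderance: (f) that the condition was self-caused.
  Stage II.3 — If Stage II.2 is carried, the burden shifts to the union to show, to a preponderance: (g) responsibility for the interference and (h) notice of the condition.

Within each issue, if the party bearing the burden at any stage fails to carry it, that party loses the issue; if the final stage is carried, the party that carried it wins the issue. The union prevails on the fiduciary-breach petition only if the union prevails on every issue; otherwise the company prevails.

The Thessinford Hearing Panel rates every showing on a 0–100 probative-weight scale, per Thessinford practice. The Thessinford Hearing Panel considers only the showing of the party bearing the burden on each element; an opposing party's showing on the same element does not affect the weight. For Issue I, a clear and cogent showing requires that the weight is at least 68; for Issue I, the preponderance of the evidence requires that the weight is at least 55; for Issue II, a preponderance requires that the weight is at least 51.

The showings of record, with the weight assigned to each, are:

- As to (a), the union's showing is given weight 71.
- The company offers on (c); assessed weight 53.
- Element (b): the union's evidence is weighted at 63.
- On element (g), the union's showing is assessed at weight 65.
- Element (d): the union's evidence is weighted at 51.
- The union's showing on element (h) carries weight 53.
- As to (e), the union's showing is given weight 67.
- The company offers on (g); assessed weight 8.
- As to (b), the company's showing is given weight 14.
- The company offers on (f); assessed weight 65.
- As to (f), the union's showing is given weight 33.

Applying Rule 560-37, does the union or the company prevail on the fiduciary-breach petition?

— Issue I —
Stage I.1 — burden on union; standard: the preponderance of the evidence (weight is at least 55).
    (a): 71 ≥ 55 [met]
    (b): 63 (company's 14 disregarded) ≥ 55 [met]
  All elements met. The burden passes to the company.
Stage I.2 — burden on company; standard: a clear and cogent showing (weight is at least 68).
    (c): 53 < 68 [not met]
  Not every element is met, so the company fails to carry Stage I.2.
The analysis ends at Stage I.2; the union prevails on this issue.
— Issue II —
Stage II.1 (union, a preponderance, weight is at least 51): (d) 51 ≥ 51 — meets; (e) 67 ≥ 51 — meets.
  The union carries Stage II.1; the company now bears the burden.
Stage II.2 (company, a preponderance, weight is at least 51): (f) 65 (union's 33 disregarded) ≥ 51 — meets.
  All elements met. The burden passes to the union.
Stage II.3 (union, a preponderance, weight is at least 51): (g) 65 (company's 8 disregarded) ≥ 51 — meets; (h) 53 ≥ 51 — meets.
  Stage II.3 carried; the final stage is satisfied.
All stages carried — the union prevails on this issue.
Per-issue: Issue I → union; Issue II → union. The union must prevail on every issue; overall, the union prevails.

union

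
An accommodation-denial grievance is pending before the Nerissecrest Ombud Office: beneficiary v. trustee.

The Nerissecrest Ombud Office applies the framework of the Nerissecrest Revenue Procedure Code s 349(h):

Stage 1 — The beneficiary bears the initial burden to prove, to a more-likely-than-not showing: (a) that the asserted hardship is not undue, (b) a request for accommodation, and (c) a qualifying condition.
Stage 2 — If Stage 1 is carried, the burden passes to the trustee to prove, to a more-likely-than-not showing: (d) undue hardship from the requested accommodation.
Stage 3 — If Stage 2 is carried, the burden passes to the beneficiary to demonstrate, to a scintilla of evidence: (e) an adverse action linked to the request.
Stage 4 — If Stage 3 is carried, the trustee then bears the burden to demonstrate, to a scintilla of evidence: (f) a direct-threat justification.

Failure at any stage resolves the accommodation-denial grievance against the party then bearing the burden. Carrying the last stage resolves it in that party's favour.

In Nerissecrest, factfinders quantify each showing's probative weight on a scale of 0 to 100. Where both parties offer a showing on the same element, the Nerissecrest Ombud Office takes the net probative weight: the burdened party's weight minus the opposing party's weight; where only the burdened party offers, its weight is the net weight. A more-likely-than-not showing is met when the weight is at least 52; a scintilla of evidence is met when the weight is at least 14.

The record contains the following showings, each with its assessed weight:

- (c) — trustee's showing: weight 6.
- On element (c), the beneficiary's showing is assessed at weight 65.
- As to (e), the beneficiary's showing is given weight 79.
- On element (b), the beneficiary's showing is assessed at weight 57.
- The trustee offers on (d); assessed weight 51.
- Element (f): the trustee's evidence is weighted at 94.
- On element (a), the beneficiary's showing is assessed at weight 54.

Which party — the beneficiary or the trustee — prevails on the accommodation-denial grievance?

Stage 1 (beneficiary, a more-likely-than-not showing, weight is at least 52): (a) 54 ≥ 52 — meets; (b) 57 ≥ 52 — meets; (c) net 65−6=59 ≥ 52 — meets.
  The beneficiary carries Stage 1; the trustee now bears the burden.
Stage 2 (trustee, a more-likely-than-not showing, weight is at least 52): (d) 51 < 52 — fails.
  Not every element is met, so the trustee fails to carry Stage 2.
So the beneficiary prevails.

beneficiary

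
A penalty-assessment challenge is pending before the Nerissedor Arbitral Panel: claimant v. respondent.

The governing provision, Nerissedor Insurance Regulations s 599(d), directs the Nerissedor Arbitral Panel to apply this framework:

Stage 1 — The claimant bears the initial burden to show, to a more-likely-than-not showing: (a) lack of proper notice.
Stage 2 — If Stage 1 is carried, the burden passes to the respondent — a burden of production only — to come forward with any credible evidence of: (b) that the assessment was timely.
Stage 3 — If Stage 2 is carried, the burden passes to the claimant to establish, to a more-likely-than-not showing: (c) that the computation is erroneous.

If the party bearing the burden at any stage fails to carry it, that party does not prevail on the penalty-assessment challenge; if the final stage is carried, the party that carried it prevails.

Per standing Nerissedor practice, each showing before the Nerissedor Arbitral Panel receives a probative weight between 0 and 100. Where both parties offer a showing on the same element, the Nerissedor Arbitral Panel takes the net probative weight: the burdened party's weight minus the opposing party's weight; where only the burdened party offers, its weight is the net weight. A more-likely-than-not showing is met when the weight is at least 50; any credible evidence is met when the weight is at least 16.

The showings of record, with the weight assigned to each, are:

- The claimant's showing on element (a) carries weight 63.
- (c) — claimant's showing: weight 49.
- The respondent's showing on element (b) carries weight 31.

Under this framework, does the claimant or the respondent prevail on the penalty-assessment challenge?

respondent

At Stage 1 the claimant must meet a more-likely-than-not showing (weight is at least 50): on (a) the weight is 63, ≥ 50, so (a) meets the standard.
  The claimant carries Stage 1; the respondent now bears the burden.
At Stage 2 the respondent must meet any credible evidence (weight is at least 16): on (b) the weight is 31, which does reach 16, so (b) meets the standard.
  Stage 2 is satisfied; the onus moves to the claimant.
At Stage 3 the claimant must meet a more-likely-than-not showing (weight is at least 50): on (c) the weight is 49, which does not reach 50, so (c) does not meet the standard.
  Not every element is met, so the claimant fails to carry Stage 3.
So the respondent prevails.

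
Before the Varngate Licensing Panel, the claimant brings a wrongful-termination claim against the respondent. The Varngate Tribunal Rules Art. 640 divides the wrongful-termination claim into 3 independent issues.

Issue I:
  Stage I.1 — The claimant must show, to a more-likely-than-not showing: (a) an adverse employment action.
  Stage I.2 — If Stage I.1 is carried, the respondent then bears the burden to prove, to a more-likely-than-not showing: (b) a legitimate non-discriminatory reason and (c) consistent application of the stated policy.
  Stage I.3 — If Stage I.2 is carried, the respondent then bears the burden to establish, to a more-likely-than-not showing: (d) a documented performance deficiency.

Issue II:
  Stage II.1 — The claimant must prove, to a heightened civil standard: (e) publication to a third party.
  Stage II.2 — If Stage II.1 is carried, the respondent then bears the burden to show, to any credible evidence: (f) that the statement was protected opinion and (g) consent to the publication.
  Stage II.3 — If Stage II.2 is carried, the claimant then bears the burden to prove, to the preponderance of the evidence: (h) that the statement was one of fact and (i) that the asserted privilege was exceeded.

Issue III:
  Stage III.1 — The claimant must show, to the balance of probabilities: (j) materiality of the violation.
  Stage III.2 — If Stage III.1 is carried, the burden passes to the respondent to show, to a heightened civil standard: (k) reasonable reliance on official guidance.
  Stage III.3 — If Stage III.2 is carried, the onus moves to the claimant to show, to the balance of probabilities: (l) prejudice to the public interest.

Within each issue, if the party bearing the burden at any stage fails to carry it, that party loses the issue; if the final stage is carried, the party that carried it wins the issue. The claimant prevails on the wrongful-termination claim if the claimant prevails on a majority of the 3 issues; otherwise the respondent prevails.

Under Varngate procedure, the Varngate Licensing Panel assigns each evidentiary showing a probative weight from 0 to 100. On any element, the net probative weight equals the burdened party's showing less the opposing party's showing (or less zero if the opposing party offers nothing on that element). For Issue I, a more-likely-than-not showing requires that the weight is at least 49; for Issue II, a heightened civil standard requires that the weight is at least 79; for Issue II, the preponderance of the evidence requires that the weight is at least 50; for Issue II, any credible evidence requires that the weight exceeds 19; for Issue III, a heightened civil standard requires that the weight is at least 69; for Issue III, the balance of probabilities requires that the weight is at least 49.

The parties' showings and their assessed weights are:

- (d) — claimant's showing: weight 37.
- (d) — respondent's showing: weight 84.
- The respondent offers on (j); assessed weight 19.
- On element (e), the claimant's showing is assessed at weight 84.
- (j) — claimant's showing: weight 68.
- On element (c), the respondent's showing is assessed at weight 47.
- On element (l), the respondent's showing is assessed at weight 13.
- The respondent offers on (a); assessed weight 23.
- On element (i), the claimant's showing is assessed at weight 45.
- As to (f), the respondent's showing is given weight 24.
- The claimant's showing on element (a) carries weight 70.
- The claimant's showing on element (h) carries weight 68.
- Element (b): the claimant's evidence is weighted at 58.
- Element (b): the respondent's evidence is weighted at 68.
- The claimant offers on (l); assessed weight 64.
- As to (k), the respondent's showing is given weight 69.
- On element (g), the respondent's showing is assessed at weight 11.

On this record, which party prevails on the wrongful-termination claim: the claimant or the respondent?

— Issue I —
Stage I.1 — burden on claimant; standard: a more-likely-than-not showing (weight is at least 49).
    (a): 70 − 23 = 47 < 49 [not met]
  Stage I.1 not carried; the claimant fails its burden.
The respondent prevails on this issue.
— Issue II —
Stage II.1 (claimant, a heightened civil standard, weight is at least 79): (e) 84 ≥ 79 — meets.
  Stage II.1 is satisfied; the onus moves to the respondent.
Stage II.2 (respondent, any credible evidence, weight exceeds 19): (f) 24 > 19 — meets; (g) 11 ≤ 19 — fails.
  Not every element is met, so the respondent fails to carry Stage II.2.
The claimant prevails on this issue.
— Issue III —
Stage III.1 — burden on claimant; standard: the balance of probabilities (weight is at least 49).
    (j): 68 − 19 = 49 ≥ 49 [met]
  The claimant carries Stage III.1; the respondent now bears the burden.
Stage III.2 — burden on respondent; standard: a heightened civil standard (weight is at least 69).
    (k): 69 ≥ 69 [met]
  Stage III.2 carried; the burden shifts to the claimant.
Stage III.3 — burden on claimant; standard: the balance of probabilities (weight is at least 49).
    (l): 64 − 13 = 51 ≥ 49 [met]
  All elements met at the final stage.
All stages carried — the claimant prevails on this issue.
Per-issue: Issue I → respondent; Issue II → claimant; Issue III → claimant. The claimant must prevail on a majority of issues; overall, the claimant prevails.

claimant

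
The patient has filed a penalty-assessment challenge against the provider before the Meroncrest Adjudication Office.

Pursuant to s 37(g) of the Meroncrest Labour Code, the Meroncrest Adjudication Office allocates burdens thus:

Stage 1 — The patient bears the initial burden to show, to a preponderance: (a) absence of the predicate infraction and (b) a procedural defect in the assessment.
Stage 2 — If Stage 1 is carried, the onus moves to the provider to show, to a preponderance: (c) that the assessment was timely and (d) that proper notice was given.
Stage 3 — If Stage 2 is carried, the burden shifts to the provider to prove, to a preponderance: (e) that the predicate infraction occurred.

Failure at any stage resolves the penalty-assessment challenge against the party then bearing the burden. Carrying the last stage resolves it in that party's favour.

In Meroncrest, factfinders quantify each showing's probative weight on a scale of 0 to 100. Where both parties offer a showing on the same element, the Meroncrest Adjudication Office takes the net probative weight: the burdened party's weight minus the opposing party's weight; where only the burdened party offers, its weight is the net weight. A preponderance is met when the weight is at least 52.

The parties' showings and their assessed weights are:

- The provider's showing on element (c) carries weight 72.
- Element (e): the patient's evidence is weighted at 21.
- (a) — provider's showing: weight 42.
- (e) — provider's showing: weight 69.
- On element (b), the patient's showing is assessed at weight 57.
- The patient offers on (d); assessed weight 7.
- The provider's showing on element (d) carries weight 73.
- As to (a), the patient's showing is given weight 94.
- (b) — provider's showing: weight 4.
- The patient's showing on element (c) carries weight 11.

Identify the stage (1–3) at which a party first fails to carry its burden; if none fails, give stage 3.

At Stage 1 the patient must meet a preponderance (weight is at least 52): on (a) the weight is 94 less the opposing 42 gives net 52, which does reach 52, so (a) meets the standard; on (b) the weight is 57 less the opposing 4 gives net 53, ≥ 52, so (b) meets the standard.
  All elements met. The burden passes to the provider.
At Stage 2 the provider must meet a preponderance (weight is at least 52): on (c) the weight is 72 less the opposing 11 gives net 61, ≥ 52, so (c) meets the standard; on (d) the weight is 73 less the opposing 7 gives net 66, ≥ 52, so (d) meets the standard.
  All elements met. The provider retains the burden for Stage 3.
At Stage 3 the provider must meet a preponderance (weight is at least 52): on (e) the weight is 69 less the opposing 21 gives net 48, < 52, so (e) does not meet the standard.
  Stage 3 not carried; the provider fails its burden.
The analysis ends at Stage 3; the patient prevails.

stage 3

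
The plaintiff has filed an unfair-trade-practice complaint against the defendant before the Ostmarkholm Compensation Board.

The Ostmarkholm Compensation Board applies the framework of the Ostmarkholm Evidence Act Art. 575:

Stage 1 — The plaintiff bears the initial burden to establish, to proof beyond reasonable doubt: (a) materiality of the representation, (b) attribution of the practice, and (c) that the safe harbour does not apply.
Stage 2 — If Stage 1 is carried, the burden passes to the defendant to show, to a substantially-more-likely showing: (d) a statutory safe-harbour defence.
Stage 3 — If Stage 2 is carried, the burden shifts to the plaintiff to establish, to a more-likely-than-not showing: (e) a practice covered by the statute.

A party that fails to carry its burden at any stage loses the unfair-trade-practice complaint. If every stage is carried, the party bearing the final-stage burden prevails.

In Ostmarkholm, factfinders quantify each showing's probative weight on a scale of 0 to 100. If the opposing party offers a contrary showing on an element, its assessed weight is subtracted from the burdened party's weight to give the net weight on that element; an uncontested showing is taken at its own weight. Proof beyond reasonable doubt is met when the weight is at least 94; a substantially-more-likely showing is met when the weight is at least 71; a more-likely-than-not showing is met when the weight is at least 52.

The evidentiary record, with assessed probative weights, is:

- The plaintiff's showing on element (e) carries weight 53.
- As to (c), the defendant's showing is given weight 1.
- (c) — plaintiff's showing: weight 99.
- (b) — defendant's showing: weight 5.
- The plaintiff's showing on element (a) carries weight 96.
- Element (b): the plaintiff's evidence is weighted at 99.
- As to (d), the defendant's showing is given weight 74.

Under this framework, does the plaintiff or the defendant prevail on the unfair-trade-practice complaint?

Stage 1 — burden on plaintiff; standard: proof beyond reasonable doubt (weight is at least 94).
    (a): 96 ≥ 94 [met]
    (b): 99 − 5 = 94 ≥ 94 [met]
    (c): 99 − 1 = 98 ≥ 94 [met]
  Stage 1 is satisfied; the onus moves to the defendant.
Stage 2 — burden on defendant; standard: a substantially-more-likely showing (weight is at least 71).
    (d): 74 ≥ 71 [met]
  Stage 2 is satisfied; the onus moves to the plaintiff.
Stage 3 — burden on plaintiff; standard: a more-likely-than-not showing (weight is at least 52).
    (e): 53 ≥ 52 [met]
  The plaintiff carries the last stage.
Every stage carried; the plaintiff prevails.

plaintiff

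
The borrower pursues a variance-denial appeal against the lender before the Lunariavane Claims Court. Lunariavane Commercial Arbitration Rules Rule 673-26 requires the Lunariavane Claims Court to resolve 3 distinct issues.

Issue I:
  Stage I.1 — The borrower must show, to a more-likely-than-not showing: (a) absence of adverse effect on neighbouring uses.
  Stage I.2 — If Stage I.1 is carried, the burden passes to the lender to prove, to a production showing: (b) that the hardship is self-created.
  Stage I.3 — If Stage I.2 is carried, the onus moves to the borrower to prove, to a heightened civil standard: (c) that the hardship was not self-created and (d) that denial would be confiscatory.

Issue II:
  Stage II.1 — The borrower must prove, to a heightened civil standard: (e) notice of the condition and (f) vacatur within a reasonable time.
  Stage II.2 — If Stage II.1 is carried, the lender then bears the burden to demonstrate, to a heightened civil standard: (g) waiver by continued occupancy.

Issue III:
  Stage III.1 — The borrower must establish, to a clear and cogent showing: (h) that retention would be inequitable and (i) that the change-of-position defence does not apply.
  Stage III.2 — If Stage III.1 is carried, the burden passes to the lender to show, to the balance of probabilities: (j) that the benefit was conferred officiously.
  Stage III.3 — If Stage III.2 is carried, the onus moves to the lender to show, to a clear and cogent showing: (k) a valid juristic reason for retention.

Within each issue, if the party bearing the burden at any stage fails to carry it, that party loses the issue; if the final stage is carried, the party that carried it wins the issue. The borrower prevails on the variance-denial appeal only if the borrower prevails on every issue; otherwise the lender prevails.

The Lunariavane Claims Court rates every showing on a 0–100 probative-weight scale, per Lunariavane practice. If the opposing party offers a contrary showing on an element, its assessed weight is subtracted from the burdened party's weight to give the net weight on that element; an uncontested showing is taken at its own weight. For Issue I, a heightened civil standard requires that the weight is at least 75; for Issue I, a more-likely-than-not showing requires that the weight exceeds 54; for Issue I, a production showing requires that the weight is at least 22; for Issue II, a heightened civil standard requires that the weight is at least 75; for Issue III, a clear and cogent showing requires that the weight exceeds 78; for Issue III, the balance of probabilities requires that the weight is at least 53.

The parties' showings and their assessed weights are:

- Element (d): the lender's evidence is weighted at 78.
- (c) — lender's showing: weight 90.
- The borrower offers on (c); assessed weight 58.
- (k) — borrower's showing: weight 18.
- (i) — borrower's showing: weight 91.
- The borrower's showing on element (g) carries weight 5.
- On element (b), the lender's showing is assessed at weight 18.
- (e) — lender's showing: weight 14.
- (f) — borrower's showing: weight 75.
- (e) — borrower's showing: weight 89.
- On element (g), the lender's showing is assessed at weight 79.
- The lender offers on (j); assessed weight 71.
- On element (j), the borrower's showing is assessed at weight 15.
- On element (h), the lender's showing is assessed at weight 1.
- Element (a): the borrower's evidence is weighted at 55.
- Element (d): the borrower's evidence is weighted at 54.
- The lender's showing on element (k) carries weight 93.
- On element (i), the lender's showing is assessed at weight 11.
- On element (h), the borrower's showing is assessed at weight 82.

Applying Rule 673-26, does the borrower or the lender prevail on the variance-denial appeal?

borrower

— Issue I —
At Stage I.1 the borrower must meet a more-likely-than-not showing (weight exceeds 54): on (a) the weight is 55, which does exceed 54, so (a) meets the standard.
  The borrower carries Stage I.1; the lender now bears the burden.
At Stage I.2 the lender must meet a production showing (weight is at least 22): on (b) the weight is 18, < 22, so (b) does not meet the standard.
  The lender does not carry Stage I.2.
The analysis ends at Stage I.2; the borrower prevails on this issue.
— Issue II —
At Stage II.1 the borrower must meet a heightened civil standard (weight is at least 75): on (e) the weight is 89 less the opposing 14 gives net 75, which does reach 75, so (e) meets the standard; on (f) the weight is 75, which does reach 75, so (f) meets the standard.
  All elements met. The burden passes to the lender.
At Stage II.2 the lender must meet a heightened civil standard (weight is at least 75): on (g) the weight is 79 less the opposing 5 gives net 74, which does not reach 75, so (g) does not meet the standard.
  Not every element is met, so the lender fails to carry Stage II.2.
The borrower prevails on this issue.
— Issue III —
Stage III.1 — burden on borrower; standard: a clear and cogent showing (weight exceeds 78).
    (h): 82 − 1 = 81 > 78 [met]
    (i): 91 − 11 = 80 > 78 [met]
  The borrower carries Stage III.1; the lender now bears the burden.
Stage III.2 — burden on lender; standard: the balance of probabilities (weight is at least 53).
    (j): 71 − 15 = 56 ≥ 53 [met]
  Stage III.2 carried; the burden remains with the lender.
Stage III.3 — burden on lender; standard: a clear and cogent showing (weight exceeds 78).
    (k): 93 − 18 = 75 ≤ 78 [not met]
  The lender does not carry Stage III.3.
The borrower prevails on this issue.
Per-issue: Issue I → borrower; Issue II → borrower; Issue III → borrower. The borrower must prevail on every issue; overall, the borrower prevails.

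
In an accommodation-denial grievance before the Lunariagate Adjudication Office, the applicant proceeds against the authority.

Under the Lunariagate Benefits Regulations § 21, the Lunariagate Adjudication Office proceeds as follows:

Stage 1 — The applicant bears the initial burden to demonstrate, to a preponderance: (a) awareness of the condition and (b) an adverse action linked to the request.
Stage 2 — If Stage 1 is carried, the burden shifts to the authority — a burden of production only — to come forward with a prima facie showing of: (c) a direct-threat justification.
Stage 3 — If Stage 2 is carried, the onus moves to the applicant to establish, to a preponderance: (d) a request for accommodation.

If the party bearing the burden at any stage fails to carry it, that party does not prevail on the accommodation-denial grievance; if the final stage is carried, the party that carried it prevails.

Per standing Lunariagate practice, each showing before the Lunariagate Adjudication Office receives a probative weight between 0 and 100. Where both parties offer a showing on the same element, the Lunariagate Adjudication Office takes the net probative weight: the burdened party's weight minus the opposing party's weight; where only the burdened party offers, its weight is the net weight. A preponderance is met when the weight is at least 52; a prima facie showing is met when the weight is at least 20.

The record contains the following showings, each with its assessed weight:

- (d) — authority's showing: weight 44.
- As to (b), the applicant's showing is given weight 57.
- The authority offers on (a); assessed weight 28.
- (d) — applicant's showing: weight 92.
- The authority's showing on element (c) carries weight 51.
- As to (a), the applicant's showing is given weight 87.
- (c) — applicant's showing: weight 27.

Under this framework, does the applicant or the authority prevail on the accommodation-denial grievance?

authority

Stage 1 — burden on applicant; standard: a preponderance (weight is at least 52).
    (a): 87 − 28 = 59 ≥ 52 [met]
    (b): 57 ≥ 52 [met]
  Stage 1 is satisfied; the onus moves to the authority.
Stage 2 — burden on authority; standard: a prima facie showing (weight is at least 20).
    (c): 51 − 27 = 24 ≥ 20 [met]
  Stage 2 carried; the burden shifts to the applicant.
Stage 3 — burden on applicant; standard: a preponderance (weight is at least 52).
    (d): 92 − 44 = 48 < 52 [not met]
  The applicant does not carry Stage 3.
The authority prevails.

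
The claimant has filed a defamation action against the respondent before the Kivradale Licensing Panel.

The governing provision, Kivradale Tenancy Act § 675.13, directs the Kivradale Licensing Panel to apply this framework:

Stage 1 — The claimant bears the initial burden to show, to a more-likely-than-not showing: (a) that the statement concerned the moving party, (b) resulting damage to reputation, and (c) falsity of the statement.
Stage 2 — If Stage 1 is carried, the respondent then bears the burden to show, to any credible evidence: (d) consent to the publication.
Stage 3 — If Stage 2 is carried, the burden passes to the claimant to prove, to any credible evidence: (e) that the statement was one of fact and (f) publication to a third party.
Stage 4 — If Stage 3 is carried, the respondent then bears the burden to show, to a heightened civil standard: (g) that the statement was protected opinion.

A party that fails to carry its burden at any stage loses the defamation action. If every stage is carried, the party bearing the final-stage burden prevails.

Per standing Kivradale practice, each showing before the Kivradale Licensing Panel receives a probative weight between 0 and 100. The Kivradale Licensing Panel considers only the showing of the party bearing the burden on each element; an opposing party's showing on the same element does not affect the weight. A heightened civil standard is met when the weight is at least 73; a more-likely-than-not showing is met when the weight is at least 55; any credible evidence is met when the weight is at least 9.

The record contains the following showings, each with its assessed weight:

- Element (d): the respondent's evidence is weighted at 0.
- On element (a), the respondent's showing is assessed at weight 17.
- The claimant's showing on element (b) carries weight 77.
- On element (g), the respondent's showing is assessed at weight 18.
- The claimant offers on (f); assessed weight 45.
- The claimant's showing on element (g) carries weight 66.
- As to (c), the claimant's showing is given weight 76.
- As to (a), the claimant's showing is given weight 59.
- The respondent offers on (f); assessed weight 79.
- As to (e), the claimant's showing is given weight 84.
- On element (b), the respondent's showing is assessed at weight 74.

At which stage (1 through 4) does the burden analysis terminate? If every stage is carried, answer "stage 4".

Stage 1 — burden on claimant; standard: a more-likely-than-not showing (weight is at least 55).
    (a): 59 (respondent's 17 disregarded) ≥ 55 [met]
    (b): 77 (respondent's 74 disregarded) ≥ 55 [met]
    (c): 76 ≥ 55 [met]
  All elements met. The burden passes to the respondent.
Stage 2 — burden on respondent; standard: any credible evidence (weight is at least 9).
    (d): 0 < 9 [not met]
  The respondent does not carry Stage 2.
The claimant prevails.

stage 2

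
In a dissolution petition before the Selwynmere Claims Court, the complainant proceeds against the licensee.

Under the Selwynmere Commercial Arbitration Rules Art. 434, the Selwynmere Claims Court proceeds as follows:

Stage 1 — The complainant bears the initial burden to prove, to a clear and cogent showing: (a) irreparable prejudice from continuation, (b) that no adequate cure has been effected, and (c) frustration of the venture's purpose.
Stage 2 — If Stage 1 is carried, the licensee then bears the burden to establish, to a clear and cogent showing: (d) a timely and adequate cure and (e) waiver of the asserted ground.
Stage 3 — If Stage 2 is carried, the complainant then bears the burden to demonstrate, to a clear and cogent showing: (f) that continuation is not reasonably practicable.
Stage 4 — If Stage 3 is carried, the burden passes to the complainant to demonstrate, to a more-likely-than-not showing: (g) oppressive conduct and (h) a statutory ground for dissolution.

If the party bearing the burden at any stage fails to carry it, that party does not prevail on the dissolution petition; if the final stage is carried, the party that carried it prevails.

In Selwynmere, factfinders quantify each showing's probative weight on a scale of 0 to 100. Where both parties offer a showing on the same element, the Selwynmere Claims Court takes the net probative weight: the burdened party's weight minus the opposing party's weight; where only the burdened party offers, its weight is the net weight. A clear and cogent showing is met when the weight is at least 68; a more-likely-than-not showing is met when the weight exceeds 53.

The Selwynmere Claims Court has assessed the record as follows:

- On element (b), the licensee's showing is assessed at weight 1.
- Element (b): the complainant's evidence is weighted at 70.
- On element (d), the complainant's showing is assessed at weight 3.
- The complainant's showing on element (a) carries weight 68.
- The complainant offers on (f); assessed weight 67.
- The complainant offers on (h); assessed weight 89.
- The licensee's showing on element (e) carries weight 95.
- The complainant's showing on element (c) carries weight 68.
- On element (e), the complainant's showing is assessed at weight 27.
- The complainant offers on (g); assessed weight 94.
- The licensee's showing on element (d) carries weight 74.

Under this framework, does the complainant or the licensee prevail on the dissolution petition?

At Stage 1 the complainant must meet a clear and cogent showing (weight is at least 68): on (a) the weight is 68, ≥ 68, so (a) meets the standard; on (b) the weight is 70 less the opposing 1 gives net 69, which does reach 68, so (b) meets the standard; on (c) the weight is 68, ≥ 68, so (c) meets the standard.
  All elements met. The burden passes to the licensee.
At Stage 2 the licensee must meet a clear and cogent showing (weight is at least 68): on (d) the weight is 74 less the opposing 3 gives net 71, ≥ 68, so (d) meets the standard; on (e) the weight is 95 less the opposing 27 gives net 68, ≥ 68, so (e) meets the standard.
  Stage 2 carried; the burden shifts to the complainant.
At Stage 3 the complainant must meet a clear and cogent showing (weight is at least 68): on (f) the weight is 67, < 68, so (f) does not meet the standard.
  Stage 3 not carried; the complainant fails its burden.
So the licensee prevails.

licensee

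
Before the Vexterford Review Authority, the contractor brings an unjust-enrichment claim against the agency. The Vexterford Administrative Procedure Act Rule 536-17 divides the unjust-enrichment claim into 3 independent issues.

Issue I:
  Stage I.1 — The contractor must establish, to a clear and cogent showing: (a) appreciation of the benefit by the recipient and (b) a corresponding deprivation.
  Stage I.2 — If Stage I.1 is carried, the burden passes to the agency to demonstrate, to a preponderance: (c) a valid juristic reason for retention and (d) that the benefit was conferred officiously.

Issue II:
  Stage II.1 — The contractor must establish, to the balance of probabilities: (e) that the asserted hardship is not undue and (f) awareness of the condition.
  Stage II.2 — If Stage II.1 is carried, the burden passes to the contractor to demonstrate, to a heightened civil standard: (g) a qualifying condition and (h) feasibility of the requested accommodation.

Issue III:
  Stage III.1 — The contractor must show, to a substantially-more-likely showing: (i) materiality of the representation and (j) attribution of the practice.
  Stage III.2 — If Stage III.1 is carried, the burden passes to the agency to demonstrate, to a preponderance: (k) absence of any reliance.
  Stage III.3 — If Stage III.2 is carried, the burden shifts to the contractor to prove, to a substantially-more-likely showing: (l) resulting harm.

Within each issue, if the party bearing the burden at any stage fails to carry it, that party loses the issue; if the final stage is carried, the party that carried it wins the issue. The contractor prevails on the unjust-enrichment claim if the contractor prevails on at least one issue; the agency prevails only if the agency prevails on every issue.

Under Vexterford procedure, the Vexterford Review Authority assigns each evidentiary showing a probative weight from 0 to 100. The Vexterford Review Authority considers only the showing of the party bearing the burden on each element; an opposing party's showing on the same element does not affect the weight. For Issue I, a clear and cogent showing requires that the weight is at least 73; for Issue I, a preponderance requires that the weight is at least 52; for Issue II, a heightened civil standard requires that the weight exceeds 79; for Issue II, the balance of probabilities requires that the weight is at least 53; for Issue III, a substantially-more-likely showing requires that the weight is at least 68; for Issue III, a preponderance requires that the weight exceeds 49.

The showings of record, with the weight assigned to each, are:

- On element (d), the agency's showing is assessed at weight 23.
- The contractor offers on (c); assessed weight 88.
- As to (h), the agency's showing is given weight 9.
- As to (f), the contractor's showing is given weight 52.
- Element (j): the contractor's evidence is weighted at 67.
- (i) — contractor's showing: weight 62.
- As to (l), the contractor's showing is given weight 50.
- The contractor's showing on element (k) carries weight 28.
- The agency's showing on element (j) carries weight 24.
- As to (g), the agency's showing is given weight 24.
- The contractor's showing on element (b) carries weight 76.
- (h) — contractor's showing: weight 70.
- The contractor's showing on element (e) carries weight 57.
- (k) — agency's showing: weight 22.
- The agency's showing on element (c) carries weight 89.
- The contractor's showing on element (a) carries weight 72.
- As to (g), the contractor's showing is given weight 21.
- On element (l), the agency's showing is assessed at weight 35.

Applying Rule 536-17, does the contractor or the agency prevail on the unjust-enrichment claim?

agency

— Issue I —
At Stage I.1 the contractor must meet a clear and cogent showing (weight is at least 73): on (a) the weight is 72, which does not reach 73, so (a) does not meet the standard; on (b) the weight is 76, ≥ 73, so (b) meets the standard.
  The contractor does not carry Stage I.1.
So the agency prevails on this issue.
— Issue II —
Stage II.1 (contractor, the balance of probabilities, weight is at least 53): (e) 57 ≥ 53 — meets; (f) 52 < 53 — fails.
  Stage II.1 not carried; the contractor fails its burden.
So the agency prevails on this issue.
— Issue III —
Stage III.1 — burden on contractor; standard: a substantially-more-likely showing (weight is at least 68).
    (i): 62 < 68 [not met]
    (j): 67 (agency's 24 disregarded) < 68 [not met]
  Stage III.1 not carried; the contractor fails its burden.
The analysis ends at Stage III.1; the agency prevails on this issue.
Per-issue: Issue I → agency; Issue II → agency; Issue III → agency. The contractor must prevail on at least one issue; overall, the agency prevails.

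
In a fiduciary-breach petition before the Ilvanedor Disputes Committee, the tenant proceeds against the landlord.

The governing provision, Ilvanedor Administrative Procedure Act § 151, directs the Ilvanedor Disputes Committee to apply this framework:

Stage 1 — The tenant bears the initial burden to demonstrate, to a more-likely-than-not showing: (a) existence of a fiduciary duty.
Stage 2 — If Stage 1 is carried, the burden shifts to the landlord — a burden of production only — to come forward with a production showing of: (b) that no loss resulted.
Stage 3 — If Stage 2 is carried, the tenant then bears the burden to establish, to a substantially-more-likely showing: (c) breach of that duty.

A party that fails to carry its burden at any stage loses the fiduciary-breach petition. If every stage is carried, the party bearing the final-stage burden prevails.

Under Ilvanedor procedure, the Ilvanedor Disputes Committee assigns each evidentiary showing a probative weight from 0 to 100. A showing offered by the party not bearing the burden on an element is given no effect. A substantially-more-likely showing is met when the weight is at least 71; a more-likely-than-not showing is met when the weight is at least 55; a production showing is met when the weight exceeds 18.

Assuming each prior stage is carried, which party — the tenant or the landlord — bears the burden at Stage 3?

tenant

Stage 3's rule assigns the burden to the tenant (to a substantially-more-likely showing).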